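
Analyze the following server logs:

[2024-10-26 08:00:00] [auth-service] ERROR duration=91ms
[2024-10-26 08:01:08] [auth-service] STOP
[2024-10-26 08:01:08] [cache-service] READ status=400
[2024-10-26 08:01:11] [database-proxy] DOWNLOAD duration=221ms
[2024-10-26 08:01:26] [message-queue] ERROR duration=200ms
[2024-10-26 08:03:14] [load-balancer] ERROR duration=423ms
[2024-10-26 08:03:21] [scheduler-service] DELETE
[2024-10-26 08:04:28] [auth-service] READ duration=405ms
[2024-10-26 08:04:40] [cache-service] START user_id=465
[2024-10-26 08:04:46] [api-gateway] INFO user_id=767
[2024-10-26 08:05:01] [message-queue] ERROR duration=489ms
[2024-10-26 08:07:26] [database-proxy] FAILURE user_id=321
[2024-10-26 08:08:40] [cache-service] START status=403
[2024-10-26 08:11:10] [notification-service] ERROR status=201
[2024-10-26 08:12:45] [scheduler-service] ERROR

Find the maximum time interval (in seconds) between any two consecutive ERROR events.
369

To find the longest gap:

1. Extract all ERROR events in chronological order
2. Calculate time differences between consecutive events
3. Find the maximum difference
4. Longest gap: 369 seconds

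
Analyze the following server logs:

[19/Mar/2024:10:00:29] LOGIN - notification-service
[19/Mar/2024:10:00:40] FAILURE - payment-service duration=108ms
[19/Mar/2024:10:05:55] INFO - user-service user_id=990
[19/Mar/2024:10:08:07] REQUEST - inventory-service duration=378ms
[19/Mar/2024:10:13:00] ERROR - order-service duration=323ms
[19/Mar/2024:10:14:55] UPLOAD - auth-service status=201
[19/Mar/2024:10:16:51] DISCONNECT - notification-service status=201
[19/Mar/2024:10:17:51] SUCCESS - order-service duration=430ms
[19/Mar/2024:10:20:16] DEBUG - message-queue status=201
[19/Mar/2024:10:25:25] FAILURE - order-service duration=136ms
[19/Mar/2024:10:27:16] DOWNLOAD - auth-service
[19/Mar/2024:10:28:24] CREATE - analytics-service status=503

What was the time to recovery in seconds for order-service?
291

To calculate recovery time:

1. Find ERROR event for order-service: 19/Mar/2024:10:13:00
2. Find next SUCCESS event for order-service: 19/Mar/2024:10:17:51
3. Recovery time: 19/Mar/2024:10:17:51 - 19/Mar/2024:10:13:00 = 291 seconds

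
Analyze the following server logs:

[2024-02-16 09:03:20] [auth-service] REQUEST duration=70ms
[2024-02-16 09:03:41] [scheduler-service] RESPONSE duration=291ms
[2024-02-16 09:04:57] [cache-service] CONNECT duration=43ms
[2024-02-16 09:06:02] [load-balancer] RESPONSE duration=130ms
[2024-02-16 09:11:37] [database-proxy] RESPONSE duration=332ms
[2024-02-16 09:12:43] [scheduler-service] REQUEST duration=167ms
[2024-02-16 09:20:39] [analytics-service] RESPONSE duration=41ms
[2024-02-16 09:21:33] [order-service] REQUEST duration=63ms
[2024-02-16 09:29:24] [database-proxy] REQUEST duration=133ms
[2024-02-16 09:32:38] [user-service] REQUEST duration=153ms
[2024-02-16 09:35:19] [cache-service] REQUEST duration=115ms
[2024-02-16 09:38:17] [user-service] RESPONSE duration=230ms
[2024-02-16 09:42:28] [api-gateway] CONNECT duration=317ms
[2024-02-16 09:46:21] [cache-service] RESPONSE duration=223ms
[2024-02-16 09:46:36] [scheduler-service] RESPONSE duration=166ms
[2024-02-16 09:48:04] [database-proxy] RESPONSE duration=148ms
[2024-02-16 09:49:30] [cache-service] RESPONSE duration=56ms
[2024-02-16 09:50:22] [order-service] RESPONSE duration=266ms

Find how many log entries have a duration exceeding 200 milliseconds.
6

To count timeouts:

1. Threshold: 200ms
2. Extract duration from each log entry
3. Count entries where duration > 200
4. Timeout count: 6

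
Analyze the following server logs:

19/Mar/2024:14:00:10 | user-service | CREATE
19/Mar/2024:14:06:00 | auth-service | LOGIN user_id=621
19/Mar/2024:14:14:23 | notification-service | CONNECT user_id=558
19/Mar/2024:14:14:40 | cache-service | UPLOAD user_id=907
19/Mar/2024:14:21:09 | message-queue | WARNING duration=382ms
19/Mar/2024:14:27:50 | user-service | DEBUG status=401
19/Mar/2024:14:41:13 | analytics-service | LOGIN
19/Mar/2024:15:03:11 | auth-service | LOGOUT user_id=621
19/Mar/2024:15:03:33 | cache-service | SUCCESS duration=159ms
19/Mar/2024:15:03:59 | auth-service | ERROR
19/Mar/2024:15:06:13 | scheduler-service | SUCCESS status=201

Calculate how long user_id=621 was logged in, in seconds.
3431

To calculate session duration:

1. Find LOGIN event for user_id=621: 19/Mar/2024:14:06:00
2. Find LOGOUT event for user_id=621: 19/Mar/2024:15:03:11
3. Session duration: 19/Mar/2024:15:03:11 - 19/Mar/2024:14:06:00 = 3431 seconds (57 minutes)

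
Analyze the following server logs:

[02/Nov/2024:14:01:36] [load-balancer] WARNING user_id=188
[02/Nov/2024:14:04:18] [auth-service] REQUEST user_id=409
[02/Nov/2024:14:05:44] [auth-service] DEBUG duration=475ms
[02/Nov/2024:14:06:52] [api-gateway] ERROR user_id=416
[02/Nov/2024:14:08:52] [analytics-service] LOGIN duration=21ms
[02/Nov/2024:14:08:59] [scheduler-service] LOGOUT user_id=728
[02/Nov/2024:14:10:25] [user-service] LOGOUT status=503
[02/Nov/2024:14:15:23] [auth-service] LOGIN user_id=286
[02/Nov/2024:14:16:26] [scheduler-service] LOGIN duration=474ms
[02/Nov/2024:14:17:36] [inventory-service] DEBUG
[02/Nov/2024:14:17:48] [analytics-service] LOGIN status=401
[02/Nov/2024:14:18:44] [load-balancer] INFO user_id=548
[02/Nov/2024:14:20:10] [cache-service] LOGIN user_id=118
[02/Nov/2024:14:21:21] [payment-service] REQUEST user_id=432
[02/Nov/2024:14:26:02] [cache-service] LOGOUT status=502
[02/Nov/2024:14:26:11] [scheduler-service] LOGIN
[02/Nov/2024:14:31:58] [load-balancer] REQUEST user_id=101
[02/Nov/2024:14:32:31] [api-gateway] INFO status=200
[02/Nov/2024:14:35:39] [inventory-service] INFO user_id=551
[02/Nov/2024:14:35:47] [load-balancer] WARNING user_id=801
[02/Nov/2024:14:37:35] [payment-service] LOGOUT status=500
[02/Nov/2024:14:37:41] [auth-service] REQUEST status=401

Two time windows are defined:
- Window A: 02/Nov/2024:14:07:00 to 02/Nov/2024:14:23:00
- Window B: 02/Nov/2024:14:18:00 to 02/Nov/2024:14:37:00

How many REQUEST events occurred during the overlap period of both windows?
1

To find overlap events:

1. Window A: 02/Nov/2024:14:07:00 to 02/Nov/2024:14:23:00
2. Window B: 02/Nov/2024:14:18:00 to 02/Nov/2024:14:37:00
3. Overlap period: 02/Nov/2024:14:18:00 to 02/Nov/2024:14:23:00
4. Count REQUEST events in overlap: 1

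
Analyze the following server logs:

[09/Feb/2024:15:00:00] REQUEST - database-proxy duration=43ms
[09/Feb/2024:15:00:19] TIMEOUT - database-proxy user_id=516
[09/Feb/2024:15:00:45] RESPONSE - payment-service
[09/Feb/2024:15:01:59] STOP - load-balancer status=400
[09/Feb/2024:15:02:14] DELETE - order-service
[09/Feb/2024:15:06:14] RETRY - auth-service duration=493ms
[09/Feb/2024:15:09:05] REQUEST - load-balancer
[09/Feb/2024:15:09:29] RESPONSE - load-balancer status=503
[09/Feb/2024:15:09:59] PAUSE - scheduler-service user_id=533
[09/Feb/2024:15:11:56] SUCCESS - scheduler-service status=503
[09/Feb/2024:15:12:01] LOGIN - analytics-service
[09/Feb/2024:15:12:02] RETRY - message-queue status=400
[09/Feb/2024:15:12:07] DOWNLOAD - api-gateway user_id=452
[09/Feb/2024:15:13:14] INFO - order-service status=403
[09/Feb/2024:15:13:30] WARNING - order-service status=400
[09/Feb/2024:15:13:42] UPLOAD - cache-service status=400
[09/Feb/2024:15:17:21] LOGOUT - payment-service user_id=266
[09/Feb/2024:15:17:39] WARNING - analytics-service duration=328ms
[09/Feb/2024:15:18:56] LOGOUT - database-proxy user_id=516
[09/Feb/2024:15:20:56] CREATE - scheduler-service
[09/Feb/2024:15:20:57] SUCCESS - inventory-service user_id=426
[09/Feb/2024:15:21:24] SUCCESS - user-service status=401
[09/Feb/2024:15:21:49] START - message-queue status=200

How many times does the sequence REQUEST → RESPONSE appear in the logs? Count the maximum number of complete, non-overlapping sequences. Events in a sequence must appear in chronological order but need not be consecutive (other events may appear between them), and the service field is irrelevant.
2

To count sequences:

1. Look for pattern: REQUEST → RESPONSE
2. Greedily scan the log in chronological order, matching each sequence element in turn (ignoring service)
3. Each time the full pattern completes, increment the count and restart matching from the next event
4. Complete non-overlapping sequences found: 2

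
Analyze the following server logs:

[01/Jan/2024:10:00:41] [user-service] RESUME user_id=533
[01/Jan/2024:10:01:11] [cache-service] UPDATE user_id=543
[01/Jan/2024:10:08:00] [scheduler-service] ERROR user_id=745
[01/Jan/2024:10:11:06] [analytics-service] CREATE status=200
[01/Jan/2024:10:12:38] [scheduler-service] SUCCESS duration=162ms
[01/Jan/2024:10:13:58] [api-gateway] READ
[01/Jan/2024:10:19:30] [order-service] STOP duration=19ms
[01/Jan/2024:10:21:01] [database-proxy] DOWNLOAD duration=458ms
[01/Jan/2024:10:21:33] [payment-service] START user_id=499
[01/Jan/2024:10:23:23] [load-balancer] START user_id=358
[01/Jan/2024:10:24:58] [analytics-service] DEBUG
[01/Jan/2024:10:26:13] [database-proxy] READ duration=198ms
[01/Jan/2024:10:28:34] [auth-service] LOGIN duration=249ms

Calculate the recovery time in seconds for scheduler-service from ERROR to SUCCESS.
278

To calculate recovery time:

1. Find ERROR event for scheduler-service: 01/Jan/2024:10:08:00
2. Find next SUCCESS event for scheduler-service: 01/Jan/2024:10:12:38
3. Recovery time: 01/Jan/2024:10:12:38 - 01/Jan/2024:10:08:00 = 278 seconds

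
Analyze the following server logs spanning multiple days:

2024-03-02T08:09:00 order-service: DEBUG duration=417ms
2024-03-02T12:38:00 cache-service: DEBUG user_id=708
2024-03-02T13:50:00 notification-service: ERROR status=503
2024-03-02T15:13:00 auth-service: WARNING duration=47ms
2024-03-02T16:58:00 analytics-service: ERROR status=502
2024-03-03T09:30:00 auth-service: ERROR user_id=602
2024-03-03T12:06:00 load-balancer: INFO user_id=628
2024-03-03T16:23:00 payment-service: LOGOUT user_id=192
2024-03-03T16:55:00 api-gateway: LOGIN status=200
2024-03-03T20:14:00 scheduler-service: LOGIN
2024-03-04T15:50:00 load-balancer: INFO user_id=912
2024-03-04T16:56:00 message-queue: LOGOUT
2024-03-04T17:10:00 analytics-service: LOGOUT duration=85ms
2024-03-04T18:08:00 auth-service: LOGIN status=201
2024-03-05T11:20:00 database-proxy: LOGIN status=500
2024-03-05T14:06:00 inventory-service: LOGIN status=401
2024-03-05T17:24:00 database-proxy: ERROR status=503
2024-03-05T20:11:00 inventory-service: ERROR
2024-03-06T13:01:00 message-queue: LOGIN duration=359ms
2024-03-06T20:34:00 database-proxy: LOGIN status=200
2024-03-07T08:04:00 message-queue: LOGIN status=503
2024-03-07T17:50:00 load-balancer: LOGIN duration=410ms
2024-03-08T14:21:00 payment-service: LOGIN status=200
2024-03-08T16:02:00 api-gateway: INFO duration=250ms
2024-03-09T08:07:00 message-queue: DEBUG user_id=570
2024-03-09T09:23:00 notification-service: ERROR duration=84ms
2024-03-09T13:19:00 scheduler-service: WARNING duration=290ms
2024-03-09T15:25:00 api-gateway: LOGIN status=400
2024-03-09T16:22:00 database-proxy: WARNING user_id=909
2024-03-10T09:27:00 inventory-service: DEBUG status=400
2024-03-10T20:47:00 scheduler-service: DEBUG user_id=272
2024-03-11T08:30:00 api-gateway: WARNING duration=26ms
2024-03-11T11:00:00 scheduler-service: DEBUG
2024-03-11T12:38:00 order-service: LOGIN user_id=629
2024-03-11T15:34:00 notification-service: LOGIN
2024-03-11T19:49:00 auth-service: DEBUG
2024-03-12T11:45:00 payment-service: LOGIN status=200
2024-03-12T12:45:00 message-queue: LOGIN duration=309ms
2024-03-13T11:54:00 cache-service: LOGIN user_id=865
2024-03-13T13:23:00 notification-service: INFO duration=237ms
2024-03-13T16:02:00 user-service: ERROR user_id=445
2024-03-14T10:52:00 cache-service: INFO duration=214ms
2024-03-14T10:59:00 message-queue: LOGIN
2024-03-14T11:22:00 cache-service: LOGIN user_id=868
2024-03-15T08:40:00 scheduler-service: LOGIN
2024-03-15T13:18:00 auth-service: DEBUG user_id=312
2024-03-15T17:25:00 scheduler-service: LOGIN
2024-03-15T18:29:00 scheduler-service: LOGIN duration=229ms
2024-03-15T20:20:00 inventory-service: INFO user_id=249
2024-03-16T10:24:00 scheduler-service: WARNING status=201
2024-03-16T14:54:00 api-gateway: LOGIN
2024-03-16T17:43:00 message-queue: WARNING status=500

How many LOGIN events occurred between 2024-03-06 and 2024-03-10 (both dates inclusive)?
6

To filter by date range:

1. Date range: 2024-03-06 through 2024-03-10, both dates inclusive
2. Filter for LOGIN events whose date falls in this range
3. Count matching events: 6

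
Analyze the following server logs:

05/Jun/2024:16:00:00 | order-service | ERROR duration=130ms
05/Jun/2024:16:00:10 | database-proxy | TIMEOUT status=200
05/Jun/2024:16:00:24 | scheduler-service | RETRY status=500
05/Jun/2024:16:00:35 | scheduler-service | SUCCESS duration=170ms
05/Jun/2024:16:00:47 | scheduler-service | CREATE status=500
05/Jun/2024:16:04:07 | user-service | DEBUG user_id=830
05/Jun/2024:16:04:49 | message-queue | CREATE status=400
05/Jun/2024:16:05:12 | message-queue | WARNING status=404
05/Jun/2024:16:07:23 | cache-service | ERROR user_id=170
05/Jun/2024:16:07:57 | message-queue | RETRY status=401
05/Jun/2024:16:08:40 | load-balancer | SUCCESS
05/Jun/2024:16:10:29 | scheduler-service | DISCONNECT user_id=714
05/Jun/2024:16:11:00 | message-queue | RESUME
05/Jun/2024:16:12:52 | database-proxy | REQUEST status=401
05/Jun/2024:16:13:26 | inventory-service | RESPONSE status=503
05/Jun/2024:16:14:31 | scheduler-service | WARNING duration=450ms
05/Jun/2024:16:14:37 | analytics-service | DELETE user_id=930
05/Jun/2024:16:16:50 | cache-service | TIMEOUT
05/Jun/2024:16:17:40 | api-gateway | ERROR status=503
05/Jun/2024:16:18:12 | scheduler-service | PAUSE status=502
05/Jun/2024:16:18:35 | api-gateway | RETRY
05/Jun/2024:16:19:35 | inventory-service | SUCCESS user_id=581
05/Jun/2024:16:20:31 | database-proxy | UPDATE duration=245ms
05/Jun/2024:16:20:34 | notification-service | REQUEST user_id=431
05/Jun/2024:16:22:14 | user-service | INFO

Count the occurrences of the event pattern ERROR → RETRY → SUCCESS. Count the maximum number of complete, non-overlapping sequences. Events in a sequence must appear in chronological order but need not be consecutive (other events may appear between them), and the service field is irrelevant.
3

To count sequences:

1. Look for pattern: ERROR → RETRY → SUCCESS
2. Greedily scan the log in chronological order, matching each sequence element in turn (ignoring service)
3. Each time the full pattern completes, increment the count and restart matching from the next event
4. Complete non-overlapping sequences found: 3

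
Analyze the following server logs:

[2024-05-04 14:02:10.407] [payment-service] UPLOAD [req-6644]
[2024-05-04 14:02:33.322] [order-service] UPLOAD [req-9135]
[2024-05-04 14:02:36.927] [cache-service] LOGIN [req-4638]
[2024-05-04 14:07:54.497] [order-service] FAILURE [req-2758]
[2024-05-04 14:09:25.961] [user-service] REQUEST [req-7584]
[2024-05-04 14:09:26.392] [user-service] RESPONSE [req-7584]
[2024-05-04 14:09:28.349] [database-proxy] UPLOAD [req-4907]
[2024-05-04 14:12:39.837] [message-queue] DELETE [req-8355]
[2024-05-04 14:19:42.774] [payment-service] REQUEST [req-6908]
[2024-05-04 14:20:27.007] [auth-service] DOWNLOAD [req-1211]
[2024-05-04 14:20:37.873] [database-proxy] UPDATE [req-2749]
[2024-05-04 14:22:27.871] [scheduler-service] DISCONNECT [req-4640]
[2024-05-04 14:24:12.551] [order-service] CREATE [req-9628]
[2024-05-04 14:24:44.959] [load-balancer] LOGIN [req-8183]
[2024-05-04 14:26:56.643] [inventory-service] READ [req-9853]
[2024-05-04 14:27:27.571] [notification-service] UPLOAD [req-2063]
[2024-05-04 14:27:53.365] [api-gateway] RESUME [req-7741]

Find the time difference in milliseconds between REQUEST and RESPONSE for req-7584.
431

To calculate latency:

1. Find REQUEST with id req-7584: 2024-05-04 14:09:25.961
2. Find RESPONSE with id req-7584: 2024-05-04 14:09:26.392
3. Latency: 2024-05-04 14:09:26.392 - 2024-05-04 14:09:25.961 = 431ms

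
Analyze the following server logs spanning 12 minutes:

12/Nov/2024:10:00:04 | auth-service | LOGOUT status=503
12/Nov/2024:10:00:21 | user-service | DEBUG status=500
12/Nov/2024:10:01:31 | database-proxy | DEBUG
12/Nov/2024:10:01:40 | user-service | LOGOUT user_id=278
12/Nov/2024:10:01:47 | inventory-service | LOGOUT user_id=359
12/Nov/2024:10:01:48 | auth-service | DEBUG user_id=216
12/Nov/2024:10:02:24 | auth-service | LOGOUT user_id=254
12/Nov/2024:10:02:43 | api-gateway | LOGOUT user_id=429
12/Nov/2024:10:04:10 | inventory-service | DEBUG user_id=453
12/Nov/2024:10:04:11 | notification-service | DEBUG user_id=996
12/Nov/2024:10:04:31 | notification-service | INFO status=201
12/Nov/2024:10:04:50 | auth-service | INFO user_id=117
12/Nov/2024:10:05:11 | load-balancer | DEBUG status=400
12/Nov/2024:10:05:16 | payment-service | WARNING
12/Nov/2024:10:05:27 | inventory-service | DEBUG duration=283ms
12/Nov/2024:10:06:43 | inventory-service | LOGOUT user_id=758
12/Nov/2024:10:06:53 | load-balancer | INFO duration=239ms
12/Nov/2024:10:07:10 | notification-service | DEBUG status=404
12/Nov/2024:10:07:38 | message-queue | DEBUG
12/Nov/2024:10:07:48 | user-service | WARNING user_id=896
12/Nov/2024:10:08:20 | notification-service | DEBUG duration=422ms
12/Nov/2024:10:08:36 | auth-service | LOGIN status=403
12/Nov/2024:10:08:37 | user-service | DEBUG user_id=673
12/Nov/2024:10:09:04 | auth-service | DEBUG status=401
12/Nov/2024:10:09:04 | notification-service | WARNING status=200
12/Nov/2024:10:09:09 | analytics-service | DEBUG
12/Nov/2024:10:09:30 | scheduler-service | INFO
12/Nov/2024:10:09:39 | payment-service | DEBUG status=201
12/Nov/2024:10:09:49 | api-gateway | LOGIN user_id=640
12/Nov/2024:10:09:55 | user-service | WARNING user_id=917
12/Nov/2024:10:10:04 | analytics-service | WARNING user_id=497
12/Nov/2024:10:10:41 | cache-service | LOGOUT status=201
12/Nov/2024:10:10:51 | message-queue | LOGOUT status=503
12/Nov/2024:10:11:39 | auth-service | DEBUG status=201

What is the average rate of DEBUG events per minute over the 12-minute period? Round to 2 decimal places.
1.25

To calculate the rate:

1. Count total DEBUG events: 15
2. Total time period: 12 minutes
3. Rate = 15 / 12 = 1.25 events per minute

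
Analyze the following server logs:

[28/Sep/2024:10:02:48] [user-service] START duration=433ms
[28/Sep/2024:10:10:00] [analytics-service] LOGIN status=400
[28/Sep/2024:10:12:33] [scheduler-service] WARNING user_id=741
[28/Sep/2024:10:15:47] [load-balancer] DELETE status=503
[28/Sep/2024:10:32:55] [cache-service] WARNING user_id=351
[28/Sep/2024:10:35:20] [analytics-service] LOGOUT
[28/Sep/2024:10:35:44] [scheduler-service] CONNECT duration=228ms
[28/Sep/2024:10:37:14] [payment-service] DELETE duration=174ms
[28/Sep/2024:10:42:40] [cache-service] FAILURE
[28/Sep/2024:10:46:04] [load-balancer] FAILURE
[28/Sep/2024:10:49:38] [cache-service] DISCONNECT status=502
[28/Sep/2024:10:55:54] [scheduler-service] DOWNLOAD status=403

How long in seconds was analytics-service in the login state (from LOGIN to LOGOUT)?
1520

To calculate state duration:

1. Find LOGIN event for analytics-service: 28/Sep/2024:10:10:00
2. Find LOGOUT event for analytics-service: 28/Sep/2024:10:35:20
3. Calculate duration: 28/Sep/2024:10:35:20 - 28/Sep/2024:10:10:00 = 1520 seconds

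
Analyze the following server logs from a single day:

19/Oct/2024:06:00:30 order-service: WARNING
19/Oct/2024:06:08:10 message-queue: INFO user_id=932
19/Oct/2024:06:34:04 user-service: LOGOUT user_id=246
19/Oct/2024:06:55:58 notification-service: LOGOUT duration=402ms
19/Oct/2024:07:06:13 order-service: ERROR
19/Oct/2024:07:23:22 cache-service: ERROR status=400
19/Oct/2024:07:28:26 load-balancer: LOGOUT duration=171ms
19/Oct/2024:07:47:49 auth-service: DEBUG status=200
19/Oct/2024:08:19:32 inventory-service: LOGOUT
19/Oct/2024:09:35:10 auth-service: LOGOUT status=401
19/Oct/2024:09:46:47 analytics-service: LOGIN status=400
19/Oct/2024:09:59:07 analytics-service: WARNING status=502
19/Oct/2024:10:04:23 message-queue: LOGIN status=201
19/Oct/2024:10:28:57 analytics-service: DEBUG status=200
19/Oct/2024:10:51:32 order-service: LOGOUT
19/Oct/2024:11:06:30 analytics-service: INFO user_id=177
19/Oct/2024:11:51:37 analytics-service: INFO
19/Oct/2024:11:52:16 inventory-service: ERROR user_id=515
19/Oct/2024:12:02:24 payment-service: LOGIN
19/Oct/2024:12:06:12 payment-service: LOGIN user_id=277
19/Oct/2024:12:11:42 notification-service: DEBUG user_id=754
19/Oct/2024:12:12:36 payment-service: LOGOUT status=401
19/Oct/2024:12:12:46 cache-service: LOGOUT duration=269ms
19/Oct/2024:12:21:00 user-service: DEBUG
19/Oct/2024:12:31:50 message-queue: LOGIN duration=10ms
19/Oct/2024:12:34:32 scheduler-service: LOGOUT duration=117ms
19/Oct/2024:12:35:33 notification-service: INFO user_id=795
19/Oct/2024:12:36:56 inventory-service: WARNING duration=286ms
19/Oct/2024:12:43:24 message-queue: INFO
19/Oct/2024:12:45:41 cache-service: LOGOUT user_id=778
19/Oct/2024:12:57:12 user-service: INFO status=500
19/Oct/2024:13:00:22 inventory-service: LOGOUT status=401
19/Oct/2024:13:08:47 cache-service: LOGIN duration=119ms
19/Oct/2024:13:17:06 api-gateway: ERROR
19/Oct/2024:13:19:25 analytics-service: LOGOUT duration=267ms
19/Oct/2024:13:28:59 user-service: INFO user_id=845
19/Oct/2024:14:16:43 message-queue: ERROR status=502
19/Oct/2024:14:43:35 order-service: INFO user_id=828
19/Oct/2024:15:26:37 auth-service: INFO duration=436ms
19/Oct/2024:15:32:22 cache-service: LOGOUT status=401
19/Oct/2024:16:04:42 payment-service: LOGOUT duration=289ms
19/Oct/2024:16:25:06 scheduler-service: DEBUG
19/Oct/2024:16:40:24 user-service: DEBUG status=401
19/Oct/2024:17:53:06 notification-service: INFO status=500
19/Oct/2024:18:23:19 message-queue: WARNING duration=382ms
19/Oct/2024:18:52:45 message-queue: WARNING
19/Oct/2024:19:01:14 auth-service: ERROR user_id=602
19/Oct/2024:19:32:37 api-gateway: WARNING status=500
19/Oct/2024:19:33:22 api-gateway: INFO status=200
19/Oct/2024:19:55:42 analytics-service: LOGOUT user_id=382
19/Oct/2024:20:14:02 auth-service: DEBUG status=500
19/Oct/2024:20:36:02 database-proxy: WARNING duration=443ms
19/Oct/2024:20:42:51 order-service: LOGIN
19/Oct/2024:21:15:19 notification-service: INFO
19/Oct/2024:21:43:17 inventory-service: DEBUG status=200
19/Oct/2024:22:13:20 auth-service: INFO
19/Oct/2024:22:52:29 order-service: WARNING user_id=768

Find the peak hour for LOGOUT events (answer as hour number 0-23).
12

To find the peak hour:

1. Group all LOGOUT events by hour
2. Count events in each hour
3. Find hour with maximum count
4. Peak hour: 12 (with 4 events)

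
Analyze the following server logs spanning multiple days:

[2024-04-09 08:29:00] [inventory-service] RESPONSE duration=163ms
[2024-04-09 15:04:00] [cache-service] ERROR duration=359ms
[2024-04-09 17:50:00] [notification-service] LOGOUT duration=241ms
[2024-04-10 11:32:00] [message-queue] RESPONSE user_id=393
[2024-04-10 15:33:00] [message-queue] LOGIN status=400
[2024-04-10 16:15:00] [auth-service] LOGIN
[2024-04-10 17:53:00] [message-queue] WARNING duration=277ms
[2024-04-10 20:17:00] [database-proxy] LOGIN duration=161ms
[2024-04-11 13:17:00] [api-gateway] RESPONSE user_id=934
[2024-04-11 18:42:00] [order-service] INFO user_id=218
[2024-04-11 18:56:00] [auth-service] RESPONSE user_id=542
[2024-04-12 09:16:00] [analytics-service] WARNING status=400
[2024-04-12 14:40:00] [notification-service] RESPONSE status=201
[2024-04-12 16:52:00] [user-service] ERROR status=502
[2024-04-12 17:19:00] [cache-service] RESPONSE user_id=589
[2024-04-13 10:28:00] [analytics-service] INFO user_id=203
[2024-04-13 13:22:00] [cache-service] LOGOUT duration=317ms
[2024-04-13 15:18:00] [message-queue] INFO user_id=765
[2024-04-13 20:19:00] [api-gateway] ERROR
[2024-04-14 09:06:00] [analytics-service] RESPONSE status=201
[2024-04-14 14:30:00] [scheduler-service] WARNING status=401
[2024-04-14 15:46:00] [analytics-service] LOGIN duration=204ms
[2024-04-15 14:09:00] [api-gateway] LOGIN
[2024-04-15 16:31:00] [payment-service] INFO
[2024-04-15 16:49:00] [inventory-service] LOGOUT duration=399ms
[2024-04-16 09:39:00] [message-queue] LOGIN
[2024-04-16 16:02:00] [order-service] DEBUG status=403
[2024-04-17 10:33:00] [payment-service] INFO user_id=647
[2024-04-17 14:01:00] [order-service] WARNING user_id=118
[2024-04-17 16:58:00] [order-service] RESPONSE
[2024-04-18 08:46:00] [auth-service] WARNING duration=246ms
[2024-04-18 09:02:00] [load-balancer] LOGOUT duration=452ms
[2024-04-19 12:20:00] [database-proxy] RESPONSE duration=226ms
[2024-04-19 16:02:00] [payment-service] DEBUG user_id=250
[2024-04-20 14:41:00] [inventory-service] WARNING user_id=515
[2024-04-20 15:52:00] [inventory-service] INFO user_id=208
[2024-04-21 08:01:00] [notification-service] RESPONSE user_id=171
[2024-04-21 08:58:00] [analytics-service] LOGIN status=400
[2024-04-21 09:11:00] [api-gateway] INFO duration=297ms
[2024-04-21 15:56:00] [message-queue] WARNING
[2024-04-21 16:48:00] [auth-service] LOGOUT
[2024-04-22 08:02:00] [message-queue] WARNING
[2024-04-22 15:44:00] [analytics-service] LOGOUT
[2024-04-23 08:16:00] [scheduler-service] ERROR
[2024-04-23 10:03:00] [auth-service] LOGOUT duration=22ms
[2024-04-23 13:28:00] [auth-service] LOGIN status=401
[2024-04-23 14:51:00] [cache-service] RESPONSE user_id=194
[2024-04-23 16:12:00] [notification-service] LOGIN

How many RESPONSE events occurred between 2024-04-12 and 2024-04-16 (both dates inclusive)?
3

To filter by date range:

1. Date range: 2024-04-12 through 2024-04-16, both dates inclusive
2. Filter for RESPONSE events whose date falls in this range
3. Count matching events: 3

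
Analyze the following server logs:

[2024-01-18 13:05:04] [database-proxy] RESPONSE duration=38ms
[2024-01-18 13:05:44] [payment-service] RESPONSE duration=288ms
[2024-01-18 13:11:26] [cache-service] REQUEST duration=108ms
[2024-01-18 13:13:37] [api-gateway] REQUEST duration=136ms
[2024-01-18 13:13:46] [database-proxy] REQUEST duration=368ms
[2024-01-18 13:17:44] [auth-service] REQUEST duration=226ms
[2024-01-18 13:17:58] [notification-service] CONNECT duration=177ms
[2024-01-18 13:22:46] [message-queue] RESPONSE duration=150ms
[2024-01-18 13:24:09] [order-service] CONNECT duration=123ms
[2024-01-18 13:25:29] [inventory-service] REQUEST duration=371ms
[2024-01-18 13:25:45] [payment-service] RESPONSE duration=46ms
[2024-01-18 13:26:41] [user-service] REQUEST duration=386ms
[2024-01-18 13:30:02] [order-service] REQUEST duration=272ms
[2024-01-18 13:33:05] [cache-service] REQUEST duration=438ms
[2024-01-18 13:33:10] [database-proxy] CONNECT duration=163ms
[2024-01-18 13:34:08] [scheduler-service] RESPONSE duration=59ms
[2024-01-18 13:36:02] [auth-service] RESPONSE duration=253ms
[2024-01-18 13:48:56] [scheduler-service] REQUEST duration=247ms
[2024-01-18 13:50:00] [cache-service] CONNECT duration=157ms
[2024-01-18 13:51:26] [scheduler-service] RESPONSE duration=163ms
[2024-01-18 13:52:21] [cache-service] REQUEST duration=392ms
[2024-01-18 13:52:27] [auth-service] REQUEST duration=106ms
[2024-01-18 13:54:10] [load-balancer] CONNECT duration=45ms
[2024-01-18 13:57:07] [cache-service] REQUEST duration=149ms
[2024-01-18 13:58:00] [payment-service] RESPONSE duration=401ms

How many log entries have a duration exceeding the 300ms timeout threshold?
6

To count timeouts:

1. Threshold: 300ms
2. Extract duration from each log entry
3. Count entries where duration > 300
4. Timeout count: 6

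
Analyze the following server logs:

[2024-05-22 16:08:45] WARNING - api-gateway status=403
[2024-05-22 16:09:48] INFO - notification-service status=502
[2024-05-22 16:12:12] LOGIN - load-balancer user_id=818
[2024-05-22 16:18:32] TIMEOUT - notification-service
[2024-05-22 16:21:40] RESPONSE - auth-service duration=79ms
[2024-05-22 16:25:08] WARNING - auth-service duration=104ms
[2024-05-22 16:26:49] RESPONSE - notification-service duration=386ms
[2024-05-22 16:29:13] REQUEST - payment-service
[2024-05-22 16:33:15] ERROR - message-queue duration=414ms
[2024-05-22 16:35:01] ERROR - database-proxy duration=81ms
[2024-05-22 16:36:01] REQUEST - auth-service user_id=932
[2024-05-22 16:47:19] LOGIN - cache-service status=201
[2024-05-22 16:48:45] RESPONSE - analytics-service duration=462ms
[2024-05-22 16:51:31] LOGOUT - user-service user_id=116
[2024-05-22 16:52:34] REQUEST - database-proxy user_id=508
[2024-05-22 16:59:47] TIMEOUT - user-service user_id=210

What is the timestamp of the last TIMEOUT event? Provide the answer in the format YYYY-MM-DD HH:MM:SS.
2024-05-22 16:59:47

To find the last event:

1. Filter for all TIMEOUT events
2. Sort by timestamp
3. Select the last one
4. Timestamp: 2024-05-22 16:59:47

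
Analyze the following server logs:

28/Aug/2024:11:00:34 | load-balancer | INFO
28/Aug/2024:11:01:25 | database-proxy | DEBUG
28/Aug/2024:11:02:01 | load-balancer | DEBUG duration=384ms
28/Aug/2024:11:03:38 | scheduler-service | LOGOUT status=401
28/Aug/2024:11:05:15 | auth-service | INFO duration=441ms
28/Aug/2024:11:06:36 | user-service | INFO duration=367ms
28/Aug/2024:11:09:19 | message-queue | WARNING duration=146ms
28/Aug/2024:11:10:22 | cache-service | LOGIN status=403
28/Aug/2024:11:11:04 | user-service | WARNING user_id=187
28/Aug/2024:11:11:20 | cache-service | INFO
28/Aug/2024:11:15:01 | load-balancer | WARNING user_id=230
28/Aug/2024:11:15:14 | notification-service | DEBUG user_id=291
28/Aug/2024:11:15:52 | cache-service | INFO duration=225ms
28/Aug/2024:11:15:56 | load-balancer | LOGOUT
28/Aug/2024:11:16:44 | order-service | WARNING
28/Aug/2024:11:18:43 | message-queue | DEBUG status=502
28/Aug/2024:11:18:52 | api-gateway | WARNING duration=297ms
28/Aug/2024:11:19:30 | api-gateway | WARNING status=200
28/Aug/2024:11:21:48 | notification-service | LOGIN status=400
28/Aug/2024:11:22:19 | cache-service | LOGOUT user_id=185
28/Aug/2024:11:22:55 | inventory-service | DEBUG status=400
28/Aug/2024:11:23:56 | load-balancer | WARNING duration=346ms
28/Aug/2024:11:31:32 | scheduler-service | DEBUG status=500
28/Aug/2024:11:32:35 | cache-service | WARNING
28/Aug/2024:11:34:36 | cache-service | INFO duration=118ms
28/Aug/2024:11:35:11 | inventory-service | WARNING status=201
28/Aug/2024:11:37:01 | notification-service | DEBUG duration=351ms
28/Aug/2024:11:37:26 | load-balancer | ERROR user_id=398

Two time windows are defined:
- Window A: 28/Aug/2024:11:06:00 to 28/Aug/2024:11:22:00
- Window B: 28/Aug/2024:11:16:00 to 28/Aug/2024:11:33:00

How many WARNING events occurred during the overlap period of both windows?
3

To find overlap events:

1. Window A: 28/Aug/2024:11:06:00 to 28/Aug/2024:11:22:00
2. Window B: 28/Aug/2024:11:16:00 to 28/Aug/2024:11:33:00
3. Overlap period: 28/Aug/2024:11:16:00 to 28/Aug/2024:11:22:00
4. Count WARNING events in overlap: 3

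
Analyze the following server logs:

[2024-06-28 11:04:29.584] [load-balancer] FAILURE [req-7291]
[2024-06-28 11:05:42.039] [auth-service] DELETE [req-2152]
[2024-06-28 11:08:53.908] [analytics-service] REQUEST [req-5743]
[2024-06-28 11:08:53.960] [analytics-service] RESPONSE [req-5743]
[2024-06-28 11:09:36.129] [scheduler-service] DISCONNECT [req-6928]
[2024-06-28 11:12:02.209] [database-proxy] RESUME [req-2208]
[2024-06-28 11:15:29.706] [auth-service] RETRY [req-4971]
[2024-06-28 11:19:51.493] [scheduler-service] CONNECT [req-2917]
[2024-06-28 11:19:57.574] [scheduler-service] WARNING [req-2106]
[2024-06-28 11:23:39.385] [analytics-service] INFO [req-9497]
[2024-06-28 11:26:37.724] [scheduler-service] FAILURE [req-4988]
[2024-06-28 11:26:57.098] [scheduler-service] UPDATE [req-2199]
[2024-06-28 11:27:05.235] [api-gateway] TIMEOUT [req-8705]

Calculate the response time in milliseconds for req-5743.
52

To calculate latency:

1. Find REQUEST with id req-5743: 2024-06-28 11:08:53.908
2. Find RESPONSE with id req-5743: 2024-06-28 11:08:53.960
3. Latency: 2024-06-28 11:08:53.960 - 2024-06-28 11:08:53.908 = 52ms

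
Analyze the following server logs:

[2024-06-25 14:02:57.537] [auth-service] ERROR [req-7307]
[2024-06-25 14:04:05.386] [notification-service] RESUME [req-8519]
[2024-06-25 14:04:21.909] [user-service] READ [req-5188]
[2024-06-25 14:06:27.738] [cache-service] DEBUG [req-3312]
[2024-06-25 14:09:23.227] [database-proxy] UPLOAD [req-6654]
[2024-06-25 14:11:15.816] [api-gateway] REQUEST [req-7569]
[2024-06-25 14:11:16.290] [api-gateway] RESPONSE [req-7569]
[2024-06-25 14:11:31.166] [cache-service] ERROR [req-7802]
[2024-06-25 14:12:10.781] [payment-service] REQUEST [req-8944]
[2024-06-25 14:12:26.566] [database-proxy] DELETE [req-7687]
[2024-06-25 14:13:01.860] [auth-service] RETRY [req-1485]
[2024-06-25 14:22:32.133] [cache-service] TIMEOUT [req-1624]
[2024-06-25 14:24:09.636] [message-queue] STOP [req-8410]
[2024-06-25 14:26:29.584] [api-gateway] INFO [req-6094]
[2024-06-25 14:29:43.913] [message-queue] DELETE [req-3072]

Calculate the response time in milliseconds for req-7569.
474

To calculate latency:

1. Find REQUEST with id req-7569: 2024-06-25 14:11:15.816
2. Find RESPONSE with id req-7569: 2024-06-25 14:11:16.290
3. Latency: 2024-06-25 14:11:16.290 - 2024-06-25 14:11:15.816 = 474ms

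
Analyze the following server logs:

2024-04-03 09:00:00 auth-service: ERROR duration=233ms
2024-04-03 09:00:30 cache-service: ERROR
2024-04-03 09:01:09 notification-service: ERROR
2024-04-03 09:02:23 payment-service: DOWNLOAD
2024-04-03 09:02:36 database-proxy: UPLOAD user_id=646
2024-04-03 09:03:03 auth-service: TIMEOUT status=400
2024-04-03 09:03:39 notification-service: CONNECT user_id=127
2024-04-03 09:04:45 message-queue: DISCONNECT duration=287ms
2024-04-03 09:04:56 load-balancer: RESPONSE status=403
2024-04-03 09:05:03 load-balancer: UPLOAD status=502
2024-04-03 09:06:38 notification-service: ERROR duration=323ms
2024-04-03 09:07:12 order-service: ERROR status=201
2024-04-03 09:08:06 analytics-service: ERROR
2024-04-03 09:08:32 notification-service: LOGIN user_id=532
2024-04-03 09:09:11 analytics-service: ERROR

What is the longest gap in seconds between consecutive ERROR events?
329

To find the longest gap:

1. Extract all ERROR events in chronological order
2. Calculate time differences between consecutive events
3. Find the maximum difference
4. Longest gap: 329 seconds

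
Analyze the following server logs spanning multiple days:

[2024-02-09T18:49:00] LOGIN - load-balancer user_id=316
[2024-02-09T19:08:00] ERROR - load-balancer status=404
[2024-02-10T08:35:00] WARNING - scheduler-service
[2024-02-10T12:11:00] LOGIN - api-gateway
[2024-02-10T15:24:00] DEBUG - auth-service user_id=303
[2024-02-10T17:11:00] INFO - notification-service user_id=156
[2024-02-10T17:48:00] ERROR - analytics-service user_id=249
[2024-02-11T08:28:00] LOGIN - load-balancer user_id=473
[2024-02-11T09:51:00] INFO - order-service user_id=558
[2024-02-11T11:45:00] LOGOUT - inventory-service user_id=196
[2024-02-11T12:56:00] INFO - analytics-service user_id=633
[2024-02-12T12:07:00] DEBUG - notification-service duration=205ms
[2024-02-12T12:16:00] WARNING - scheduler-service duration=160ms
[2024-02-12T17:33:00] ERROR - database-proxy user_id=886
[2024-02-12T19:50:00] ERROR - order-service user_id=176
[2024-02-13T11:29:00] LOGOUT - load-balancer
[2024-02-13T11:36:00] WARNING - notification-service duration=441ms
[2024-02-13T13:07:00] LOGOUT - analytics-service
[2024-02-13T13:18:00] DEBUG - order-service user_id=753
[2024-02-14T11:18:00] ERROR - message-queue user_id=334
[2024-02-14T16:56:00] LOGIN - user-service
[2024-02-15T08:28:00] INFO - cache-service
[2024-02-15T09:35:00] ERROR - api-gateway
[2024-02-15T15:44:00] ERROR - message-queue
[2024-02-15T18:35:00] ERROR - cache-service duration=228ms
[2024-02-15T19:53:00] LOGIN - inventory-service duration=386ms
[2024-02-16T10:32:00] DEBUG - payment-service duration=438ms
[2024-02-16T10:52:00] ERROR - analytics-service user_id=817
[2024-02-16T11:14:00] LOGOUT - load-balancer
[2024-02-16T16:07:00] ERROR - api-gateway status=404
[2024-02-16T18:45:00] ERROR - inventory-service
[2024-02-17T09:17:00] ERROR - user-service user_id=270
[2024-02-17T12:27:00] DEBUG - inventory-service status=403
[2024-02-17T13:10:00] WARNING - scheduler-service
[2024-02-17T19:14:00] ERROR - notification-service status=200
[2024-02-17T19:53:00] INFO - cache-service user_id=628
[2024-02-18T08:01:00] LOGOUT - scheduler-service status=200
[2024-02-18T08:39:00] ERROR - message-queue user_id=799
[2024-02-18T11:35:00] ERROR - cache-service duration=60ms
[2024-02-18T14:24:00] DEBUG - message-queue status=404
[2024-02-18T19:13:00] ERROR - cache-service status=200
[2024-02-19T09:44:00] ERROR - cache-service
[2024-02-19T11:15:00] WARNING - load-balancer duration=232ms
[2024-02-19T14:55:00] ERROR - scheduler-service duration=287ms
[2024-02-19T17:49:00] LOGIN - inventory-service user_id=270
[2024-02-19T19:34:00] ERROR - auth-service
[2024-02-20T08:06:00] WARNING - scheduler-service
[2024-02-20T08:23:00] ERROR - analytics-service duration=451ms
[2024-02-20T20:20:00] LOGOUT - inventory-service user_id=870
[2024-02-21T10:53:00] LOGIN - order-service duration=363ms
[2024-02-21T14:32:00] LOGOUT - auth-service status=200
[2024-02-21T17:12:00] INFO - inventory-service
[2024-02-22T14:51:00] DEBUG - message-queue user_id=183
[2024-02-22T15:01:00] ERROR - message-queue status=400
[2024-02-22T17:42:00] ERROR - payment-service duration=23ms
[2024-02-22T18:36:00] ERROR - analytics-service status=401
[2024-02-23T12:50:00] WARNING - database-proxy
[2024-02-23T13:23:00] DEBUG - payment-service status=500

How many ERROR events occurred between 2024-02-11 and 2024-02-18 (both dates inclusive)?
14

To filter by date range:

1. Date range: 2024-02-11 through 2024-02-18, both dates inclusive
2. Filter for ERROR events whose date falls in this range
3. Count matching events: 14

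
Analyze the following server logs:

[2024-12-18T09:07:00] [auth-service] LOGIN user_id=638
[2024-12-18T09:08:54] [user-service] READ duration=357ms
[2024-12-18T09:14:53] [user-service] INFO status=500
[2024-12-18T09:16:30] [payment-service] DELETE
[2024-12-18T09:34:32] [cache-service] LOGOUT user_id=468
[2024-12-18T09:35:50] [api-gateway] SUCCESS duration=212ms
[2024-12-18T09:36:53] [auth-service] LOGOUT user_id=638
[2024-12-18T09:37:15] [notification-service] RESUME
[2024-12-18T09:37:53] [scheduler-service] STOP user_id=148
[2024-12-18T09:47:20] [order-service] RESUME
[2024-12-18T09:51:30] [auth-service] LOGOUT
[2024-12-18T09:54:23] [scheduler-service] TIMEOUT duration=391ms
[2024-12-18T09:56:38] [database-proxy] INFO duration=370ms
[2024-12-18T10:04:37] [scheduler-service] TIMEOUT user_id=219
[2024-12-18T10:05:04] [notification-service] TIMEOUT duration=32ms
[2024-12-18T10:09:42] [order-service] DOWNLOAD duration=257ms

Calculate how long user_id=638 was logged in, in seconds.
1793

To calculate session duration:

1. Find LOGIN event for user_id=638: 2024-12-18T09:07:00
2. Find LOGOUT event for user_id=638: 2024-12-18T09:36:53
3. Session duration: 2024-12-18T09:36:53 - 2024-12-18T09:07:00 = 1793 seconds (29 minutes)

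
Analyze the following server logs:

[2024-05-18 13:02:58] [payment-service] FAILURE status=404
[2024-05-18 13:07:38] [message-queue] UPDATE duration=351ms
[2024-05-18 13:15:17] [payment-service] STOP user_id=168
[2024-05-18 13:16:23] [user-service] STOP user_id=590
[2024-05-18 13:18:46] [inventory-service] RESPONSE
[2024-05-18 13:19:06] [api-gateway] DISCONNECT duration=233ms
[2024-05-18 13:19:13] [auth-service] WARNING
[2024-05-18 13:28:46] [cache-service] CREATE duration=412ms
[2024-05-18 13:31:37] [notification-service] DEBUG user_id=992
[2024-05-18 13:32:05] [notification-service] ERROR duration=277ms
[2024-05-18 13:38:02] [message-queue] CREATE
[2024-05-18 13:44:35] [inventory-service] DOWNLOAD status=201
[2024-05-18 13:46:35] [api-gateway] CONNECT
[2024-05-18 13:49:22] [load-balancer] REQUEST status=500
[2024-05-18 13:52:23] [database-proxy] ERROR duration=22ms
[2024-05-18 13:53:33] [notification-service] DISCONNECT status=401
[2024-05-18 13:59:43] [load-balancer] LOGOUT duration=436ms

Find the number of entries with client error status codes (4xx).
2

To find matching entries:

1. Pattern to match: client error status codes (4xx)
2. Scan each log entry for the pattern
3. Count matches: 2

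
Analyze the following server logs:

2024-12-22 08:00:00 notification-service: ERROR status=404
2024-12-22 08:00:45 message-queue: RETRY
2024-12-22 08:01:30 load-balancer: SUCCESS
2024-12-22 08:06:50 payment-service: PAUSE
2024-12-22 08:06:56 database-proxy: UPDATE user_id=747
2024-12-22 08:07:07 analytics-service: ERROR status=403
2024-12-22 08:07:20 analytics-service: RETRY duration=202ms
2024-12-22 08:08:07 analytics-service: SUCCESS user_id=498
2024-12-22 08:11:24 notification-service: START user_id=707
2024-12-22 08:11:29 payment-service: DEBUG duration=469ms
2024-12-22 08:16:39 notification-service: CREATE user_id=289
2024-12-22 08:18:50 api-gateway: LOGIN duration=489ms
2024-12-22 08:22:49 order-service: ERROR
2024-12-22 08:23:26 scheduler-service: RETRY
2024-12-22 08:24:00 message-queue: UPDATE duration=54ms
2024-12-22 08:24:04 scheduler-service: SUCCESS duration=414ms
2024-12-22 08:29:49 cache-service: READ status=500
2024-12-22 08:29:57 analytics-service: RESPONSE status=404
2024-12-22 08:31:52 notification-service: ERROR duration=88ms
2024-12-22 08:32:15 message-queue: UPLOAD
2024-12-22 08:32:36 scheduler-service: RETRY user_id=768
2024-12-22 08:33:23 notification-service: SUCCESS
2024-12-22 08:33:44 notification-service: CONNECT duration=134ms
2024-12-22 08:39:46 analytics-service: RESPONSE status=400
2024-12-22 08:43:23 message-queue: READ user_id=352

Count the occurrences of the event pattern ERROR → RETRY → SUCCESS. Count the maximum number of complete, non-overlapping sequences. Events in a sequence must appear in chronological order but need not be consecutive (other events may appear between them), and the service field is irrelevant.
4

To count sequences:

1. Look for pattern: ERROR → RETRY → SUCCESS
2. Greedily scan the log in chronological order, matching each sequence element in turn (ignoring service)
3. Each time the full pattern completes, increment the count and restart matching from the next event
4. Complete non-overlapping sequences found: 4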